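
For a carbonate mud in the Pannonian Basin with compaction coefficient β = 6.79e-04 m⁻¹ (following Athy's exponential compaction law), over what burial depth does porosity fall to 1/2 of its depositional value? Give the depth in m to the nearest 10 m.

1020 m

Working in km (1 km = 1000 m; β in km⁻¹ = β in m⁻¹ × 1000):
n/n₀ = 1/2 ⇒ exp(−β·Z) = 1/2 ⇒ Z = ln(2) / β
Z = 0.6931 / 0.679 = 1.021 km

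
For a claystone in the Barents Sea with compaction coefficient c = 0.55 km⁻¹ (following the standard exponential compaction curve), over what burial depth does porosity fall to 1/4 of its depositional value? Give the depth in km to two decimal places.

phi/phi₀ = 1/4 ⇒ exp(−c·d) = 1/4 ⇒ d = ln(4) / c
d = 1.3863 / 0.55 = 2.521 km

2.52 km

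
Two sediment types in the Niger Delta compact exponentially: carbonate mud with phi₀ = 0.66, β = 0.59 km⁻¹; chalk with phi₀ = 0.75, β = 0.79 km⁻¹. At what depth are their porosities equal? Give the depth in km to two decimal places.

Set phi₀ₐ e^(−βₐz) = phi₀ᵦ e^(−βᵦz) ⇒ ln(phi₀ₐ/phi₀ᵦ) = (βₐ − βᵦ)·z
z = ln(0.66/0.75) / (0.59 − 0.79) = -0.1278 / -0.2 = 0.639 km

0.64 km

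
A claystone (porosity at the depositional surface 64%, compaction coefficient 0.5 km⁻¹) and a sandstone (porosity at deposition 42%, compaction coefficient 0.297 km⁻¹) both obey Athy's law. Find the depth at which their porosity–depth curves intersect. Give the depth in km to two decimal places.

2.07 km

Set n₀ₐ e^(−βₐZ) = n₀ᵦ e^(−βᵦZ) ⇒ ln(n₀ₐ/n₀ᵦ) = (βₐ − βᵦ)·Z
Z = ln(0.64/0.42) / (0.5 − 0.297) = 0.4212 / 0.203 = 2.075 km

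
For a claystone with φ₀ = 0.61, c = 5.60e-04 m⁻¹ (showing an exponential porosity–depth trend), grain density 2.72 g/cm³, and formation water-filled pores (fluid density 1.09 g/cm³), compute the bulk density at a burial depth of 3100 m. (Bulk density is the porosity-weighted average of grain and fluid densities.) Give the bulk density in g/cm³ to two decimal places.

2.54 g/cm³

Working in km (1 km = 1000 m; c in km⁻¹ = c in m⁻¹ × 1000):
Porosity at depth: φ = 0.61·exp(−0.56×3.1) = 0.61×0.1762 = 0.1075
Bulk density: ρ_b = (1−φ)ρ_g + φ·ρ_f = 0.8925×2.72 + 0.1075×1.09
       = 2.428 + 0.117 = 2.545 g/cm³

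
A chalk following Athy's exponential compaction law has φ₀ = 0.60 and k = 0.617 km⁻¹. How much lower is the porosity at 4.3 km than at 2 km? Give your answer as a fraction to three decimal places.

φ(2) = 0.6·e^(−0.617×2) = 0.1747
φ(4.3) = 0.6·e^(−0.617×4.3) = 0.0423
Δφ = 0.1747 − 0.0423 = 0.1324

0.132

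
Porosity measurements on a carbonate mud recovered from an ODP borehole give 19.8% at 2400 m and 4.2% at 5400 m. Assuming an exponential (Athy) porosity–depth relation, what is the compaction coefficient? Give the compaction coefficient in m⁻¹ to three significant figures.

0.000517 m⁻¹

Working in km (1 km = 1000 m; c in km⁻¹ = c in m⁻¹ × 1000):
Athy: φ(d) = φ₀ e^(−cd) ⇒ φ₁/φ₂ = e^{c(d₂−d₁)} ⇒ c = ln(φ₁/φ₂)/(d₂−d₁)
c = ln(0.198/0.042) / (5.4 − 2.4) = ln(4.714) / 3 = 1.5506 / 3 = 0.5169 km⁻¹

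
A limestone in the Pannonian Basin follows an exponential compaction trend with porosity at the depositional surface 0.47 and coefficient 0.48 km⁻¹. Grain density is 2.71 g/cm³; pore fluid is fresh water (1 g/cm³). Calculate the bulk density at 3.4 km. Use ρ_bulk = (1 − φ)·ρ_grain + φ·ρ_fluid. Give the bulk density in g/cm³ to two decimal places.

2.55 g/cm³

Porosity at depth: n = 0.47·exp(−0.48×3.4) = 0.47×0.1955 = 0.0919
Bulk density: ρ_b = (1−n)ρ_g + n·ρ_f = 0.9081×2.71 + 0.0919×1
       = 2.461 + 0.092 = 2.553 g/cm³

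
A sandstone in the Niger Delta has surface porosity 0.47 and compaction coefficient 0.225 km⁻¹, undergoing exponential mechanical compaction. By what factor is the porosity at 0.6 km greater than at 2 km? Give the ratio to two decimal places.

1.37

phi(z₁)/phi(z₂) = e^(−k·z₁)/e^(−k·z₂) = e^{k(z₂−z₁)}
= exp(0.225 × 1.4) = exp(0.315) = 1.3703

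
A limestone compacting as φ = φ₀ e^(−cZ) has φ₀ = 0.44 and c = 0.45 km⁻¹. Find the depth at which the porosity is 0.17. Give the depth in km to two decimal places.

Invert Athy's law: Z = ln(φ₀/φ) / c
Z = ln(0.44/0.17) / 0.45 = ln(2.588) / 0.45 = 0.9510 / 0.45 = 2.113 km

2.11 km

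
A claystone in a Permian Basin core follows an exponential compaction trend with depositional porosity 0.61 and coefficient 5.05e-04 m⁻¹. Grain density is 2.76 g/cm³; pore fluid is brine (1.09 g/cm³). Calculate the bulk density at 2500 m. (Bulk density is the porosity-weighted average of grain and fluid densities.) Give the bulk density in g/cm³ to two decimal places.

Working in km (1 km = 1000 m; β in km⁻¹ = β in m⁻¹ × 1000):
Porosity at depth: φ = 0.61·exp(−0.505×2.5) = 0.61×0.2829 = 0.1726
Bulk density: ρ_b = (1−φ)ρ_g + φ·ρ_f = 0.8274×2.76 + 0.1726×1.09
       = 2.284 + 0.188 = 2.472 g/cm³

2.47 g/cm³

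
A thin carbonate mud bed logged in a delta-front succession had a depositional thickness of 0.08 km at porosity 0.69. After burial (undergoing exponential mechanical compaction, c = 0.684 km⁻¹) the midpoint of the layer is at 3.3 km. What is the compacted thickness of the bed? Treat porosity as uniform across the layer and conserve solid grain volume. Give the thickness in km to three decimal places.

Porosity at 3.3 km: φ = 0.69·exp(−0.684×3.3) = 0.0722
Solid-volume conservation: h(1−φ) = h₀(1−φ₀) ⇒ h = h₀·(1−φ₀)/(1−φ)
h = 0.08 × (1 − 0.69)/(1 − 0.0722) = 0.08 × 0.3341 = 0.0267 km

0.027 km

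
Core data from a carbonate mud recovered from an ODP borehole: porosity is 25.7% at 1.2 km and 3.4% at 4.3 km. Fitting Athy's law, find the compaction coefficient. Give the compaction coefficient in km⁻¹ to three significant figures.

Athy: phi(d) = phi₀ e^(−cd) ⇒ phi₁/phi₂ = e^{c(d₂−d₁)} ⇒ c = ln(phi₁/phi₂)/(d₂−d₁)
c = ln(0.257/0.034) / (4.3 − 1.2) = ln(7.559) / 3.1 = 2.0227 / 3.1 = 0.6525 km⁻¹

0.652 km⁻¹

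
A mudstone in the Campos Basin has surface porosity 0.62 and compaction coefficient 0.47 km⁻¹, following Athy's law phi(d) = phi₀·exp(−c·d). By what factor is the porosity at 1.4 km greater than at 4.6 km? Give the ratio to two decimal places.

4.50

phi(d₁)/phi(d₂) = e^(−c·d₁)/e^(−c·d₂) = e^{c(d₂−d₁)}
= exp(0.47 × 3.2) = exp(1.504) = 4.4997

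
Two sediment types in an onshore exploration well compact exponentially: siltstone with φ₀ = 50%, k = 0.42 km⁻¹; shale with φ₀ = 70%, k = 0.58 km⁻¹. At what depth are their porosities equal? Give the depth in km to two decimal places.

Set φ₀ₐ e^(−kₐZ) = φ₀ᵦ e^(−kᵦZ) ⇒ ln(φ₀ₐ/φ₀ᵦ) = (kₐ − kᵦ)·Z
Z = ln(0.5/0.7) / (0.42 − 0.58) = -0.3365 / -0.16 = 2.103 km

2.10 km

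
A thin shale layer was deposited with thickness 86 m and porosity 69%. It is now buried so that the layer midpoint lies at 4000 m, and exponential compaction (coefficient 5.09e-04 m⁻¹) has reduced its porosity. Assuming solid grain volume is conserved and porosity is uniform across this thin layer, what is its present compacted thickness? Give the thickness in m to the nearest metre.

29 m

Working in km (1 km = 1000 m; k in km⁻¹ = k in m⁻¹ × 1000):
Porosity at 4 km: n = 0.69·exp(−0.509×4) = 0.0901
Solid-volume conservation: h(1−n) = h₀(1−n₀) ⇒ h = h₀·(1−n₀)/(1−n)
h = 0.086 × (1 − 0.69)/(1 − 0.0901) = 0.086 × 0.3407 = 0.0293 km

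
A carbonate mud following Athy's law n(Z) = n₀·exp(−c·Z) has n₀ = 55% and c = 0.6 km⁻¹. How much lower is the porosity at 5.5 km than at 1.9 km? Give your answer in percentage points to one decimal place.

n(1.9) = 0.55·e^(−0.6×1.9) = 0.1759
n(5.5) = 0.55·e^(−0.6×5.5) = 0.0203
Δn = 0.1759 − 0.0203 = 0.1556

15.6 percentage points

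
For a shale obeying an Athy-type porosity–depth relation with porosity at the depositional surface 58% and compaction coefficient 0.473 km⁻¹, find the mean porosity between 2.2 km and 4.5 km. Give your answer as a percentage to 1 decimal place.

12.5%

⟨n⟩ = (1/(z₂−z₁)) ∫ n₀ e^(−βz) dz = n₀·(e^(−β·z₁) − e^(−β·z₂)) / (β·(z₂−z₁))
e^(−0.473×2.2) = 0.3532; e^(−0.473×4.5) = 0.1190
⟨n⟩ = 0.58 × (0.3532 − 0.1190) / (0.473 × 2.3) = 0.58 × 0.2153 = 0.1249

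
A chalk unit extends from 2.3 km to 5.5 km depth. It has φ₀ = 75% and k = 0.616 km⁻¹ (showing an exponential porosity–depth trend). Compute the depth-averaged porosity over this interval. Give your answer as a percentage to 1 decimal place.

7.9%

⟨φ⟩ = (1/(z₂−z₁)) ∫ φ₀ e^(−kz) dz = φ₀·(e^(−k·z₁) − e^(−k·z₂)) / (k·(z₂−z₁))
e^(−0.616×2.3) = 0.2425; e^(−0.616×5.5) = 0.0338
⟨φ⟩ = 0.75 × (0.2425 − 0.0338) / (0.616 × 3.2) = 0.75 × 0.1059 = 0.0794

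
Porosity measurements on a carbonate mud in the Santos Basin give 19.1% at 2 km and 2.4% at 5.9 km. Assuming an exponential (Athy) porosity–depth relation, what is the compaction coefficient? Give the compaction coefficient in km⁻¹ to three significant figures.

0.532 km⁻¹

Athy: phi(Z) = phi₀ e^(−βZ) ⇒ phi₁/phi₂ = e^{β(Z₂−Z₁)} ⇒ β = ln(phi₁/phi₂)/(Z₂−Z₁)
β = ln(0.191/0.024) / (5.9 − 2) = ln(7.958) / 3.9 = 2.0742 / 3.9 = 0.5319 km⁻¹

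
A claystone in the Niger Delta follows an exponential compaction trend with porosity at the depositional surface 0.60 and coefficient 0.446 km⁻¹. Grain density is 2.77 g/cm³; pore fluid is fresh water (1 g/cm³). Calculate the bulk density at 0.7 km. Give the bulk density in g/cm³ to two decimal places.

1.99 g/cm³

Porosity at depth: n = 0.6·exp(−0.446×0.7) = 0.6×0.7318 = 0.4391
Bulk density: ρ_b = (1−n)ρ_g + n·ρ_f = 0.5609×2.77 + 0.4391×1
       = 1.554 + 0.439 = 1.993 g/cm³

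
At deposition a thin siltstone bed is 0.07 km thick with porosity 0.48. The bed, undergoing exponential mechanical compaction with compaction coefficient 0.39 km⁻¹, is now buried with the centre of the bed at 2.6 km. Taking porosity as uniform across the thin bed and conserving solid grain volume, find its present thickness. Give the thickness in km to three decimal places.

Porosity at 2.6 km: n = 0.48·exp(−0.39×2.6) = 0.1741
Solid-volume conservation: h(1−n) = h₀(1−n₀) ⇒ h = h₀·(1−n₀)/(1−n)
h = 0.07 × (1 − 0.48)/(1 − 0.1741) = 0.07 × 0.6296 = 0.0441 km

0.044 km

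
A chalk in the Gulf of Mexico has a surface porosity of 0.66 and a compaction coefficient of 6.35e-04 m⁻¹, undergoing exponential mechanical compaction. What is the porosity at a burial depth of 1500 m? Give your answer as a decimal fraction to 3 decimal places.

Working in km (1 km = 1000 m; c in km⁻¹ = c in m⁻¹ × 1000):
phi = phi₀·exp(−c·z) = 0.66 × exp(−0.635 × 1.5) = 0.66 × exp(−0.9525)
  = 0.66 × 0.3858 = 0.2546

0.255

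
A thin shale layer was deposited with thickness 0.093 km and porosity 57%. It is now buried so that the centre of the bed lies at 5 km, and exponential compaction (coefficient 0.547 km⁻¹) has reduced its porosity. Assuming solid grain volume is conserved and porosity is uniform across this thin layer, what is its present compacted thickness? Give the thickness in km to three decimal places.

Porosity at 5 km: phi = 0.57·exp(−0.547×5) = 0.0370
Solid-volume conservation: h(1−phi) = h₀(1−phi₀) ⇒ h = h₀·(1−phi₀)/(1−phi)
h = 0.093 × (1 − 0.57)/(1 − 0.0370) = 0.093 × 0.4465 = 0.0415 km

0.042 km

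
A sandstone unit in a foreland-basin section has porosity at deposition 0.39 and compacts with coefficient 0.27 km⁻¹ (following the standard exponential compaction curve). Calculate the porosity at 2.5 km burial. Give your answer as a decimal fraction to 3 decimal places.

φ = φ₀·exp(−β·d) = 0.39 × exp(−0.27 × 2.5) = 0.39 × exp(−0.675)
  = 0.39 × 0.5092 = 0.1986

0.199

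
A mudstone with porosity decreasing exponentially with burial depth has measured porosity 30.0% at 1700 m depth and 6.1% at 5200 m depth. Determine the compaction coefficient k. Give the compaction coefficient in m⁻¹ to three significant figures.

0.000455 m⁻¹

Working in km (1 km = 1000 m; k in km⁻¹ = k in m⁻¹ × 1000):
Athy: n(Z) = n₀ e^(−kZ) ⇒ n₁/n₂ = e^{k(Z₂−Z₁)} ⇒ k = ln(n₁/n₂)/(Z₂−Z₁)
k = ln(0.3/0.061) / (5.2 − 1.7) = ln(4.918) / 3.5 = 1.5929 / 3.5 = 0.4551 km⁻¹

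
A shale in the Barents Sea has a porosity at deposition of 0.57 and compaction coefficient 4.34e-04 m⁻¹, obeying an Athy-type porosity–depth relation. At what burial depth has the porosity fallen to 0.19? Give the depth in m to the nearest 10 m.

Working in km (1 km = 1000 m; β in km⁻¹ = β in m⁻¹ × 1000):
Invert Athy's law: Z = ln(phi₀/phi) / β
Z = ln(0.57/0.19) / 0.434 = ln(3) / 0.434 = 1.0986 / 0.434 = 2.531 km

2530 m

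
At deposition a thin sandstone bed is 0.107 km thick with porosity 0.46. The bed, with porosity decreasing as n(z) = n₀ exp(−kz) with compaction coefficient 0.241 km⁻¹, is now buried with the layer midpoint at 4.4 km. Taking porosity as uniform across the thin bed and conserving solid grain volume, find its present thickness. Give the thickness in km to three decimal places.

Porosity at 4.4 km: n = 0.46·exp(−0.241×4.4) = 0.1593
Solid-volume conservation: h(1−n) = h₀(1−n₀) ⇒ h = h₀·(1−n₀)/(1−n)
h = 0.107 × (1 − 0.46)/(1 − 0.1593) = 0.107 × 0.6423 = 0.0687 km

0.069 km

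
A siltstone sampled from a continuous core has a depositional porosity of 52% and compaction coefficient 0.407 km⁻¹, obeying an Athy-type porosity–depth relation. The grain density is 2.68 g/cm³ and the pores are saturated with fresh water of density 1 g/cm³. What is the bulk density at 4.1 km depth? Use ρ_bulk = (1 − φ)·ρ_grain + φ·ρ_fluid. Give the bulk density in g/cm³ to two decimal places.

Porosity at depth: n = 0.52·exp(−0.407×4.1) = 0.52×0.1885 = 0.0980
Bulk density: ρ_b = (1−n)ρ_g + n·ρ_f = 0.9020×2.68 + 0.0980×1
       = 2.417 + 0.098 = 2.515 g/cm³

2.52 g/cm³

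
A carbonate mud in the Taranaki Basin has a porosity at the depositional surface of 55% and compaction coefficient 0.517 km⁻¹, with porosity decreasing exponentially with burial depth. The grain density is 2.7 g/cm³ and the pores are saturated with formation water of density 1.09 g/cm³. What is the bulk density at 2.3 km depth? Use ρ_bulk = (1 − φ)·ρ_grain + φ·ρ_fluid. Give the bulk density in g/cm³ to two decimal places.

Porosity at depth: phi = 0.55·exp(−0.517×2.3) = 0.55×0.3045 = 0.1675
Bulk density: ρ_b = (1−phi)ρ_g + phi·ρ_f = 0.8325×2.7 + 0.1675×1.09
       = 2.248 + 0.183 = 2.430 g/cm³

2.43 g/cm³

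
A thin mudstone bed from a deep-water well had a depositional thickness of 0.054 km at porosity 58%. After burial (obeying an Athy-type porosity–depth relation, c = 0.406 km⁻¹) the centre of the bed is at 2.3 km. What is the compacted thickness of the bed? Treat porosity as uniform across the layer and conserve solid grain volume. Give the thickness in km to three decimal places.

0.029 km

Porosity at 2.3 km: phi = 0.58·exp(−0.406×2.3) = 0.2280
Solid-volume conservation: h(1−phi) = h₀(1−phi₀) ⇒ h = h₀·(1−phi₀)/(1−phi)
h = 0.054 × (1 − 0.58)/(1 − 0.2280) = 0.054 × 0.5440 = 0.0294 km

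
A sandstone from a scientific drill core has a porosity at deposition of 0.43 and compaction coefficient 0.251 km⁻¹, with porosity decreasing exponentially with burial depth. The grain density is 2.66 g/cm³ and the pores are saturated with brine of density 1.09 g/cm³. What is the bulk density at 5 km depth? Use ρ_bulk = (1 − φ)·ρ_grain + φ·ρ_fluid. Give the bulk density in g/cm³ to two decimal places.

2.47 g/cm³

Porosity at depth: n = 0.43·exp(−0.251×5) = 0.43×0.2851 = 0.1226
Bulk density: ρ_b = (1−n)ρ_g + n·ρ_f = 0.8774×2.66 + 0.1226×1.09
       = 2.334 + 0.134 = 2.468 g/cm³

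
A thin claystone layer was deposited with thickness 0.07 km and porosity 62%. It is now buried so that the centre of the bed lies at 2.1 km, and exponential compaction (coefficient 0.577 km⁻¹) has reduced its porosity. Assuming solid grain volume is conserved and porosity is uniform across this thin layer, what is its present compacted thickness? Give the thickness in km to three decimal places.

Porosity at 2.1 km: φ = 0.62·exp(−0.577×2.1) = 0.1846
Solid-volume conservation: h(1−φ) = h₀(1−φ₀) ⇒ h = h₀·(1−φ₀)/(1−φ)
h = 0.07 × (1 − 0.62)/(1 − 0.1846) = 0.07 × 0.4660 = 0.0326 km

0.033 km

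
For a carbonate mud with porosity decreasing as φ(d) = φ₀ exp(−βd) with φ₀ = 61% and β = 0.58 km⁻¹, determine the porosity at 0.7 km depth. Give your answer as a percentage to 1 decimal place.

40.6%

φ = φ₀·exp(−β·d) = 0.61 × exp(−0.58 × 0.7) = 0.61 × exp(−0.406)
  = 0.61 × 0.6663 = 0.4064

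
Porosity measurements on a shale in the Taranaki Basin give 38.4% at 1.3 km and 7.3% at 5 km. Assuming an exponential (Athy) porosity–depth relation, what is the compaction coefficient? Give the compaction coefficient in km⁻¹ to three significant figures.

0.449 km⁻¹

Athy: phi(Z) = phi₀ e^(−kZ) ⇒ phi₁/phi₂ = e^{k(Z₂−Z₁)} ⇒ k = ln(phi₁/phi₂)/(Z₂−Z₁)
k = ln(0.384/0.073) / (5 − 1.3) = ln(5.26) / 3.7 = 1.6602 / 3.7 = 0.4487 km⁻¹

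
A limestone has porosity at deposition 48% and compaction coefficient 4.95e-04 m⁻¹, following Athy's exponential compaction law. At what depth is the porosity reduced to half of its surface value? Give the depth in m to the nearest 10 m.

Working in km (1 km = 1000 m; k in km⁻¹ = k in m⁻¹ × 1000):
φ/φ₀ = 1/2 ⇒ exp(−k·z) = 1/2 ⇒ z = ln(2) / k
z = 0.6931 / 0.495 = 1.400 km

1400 m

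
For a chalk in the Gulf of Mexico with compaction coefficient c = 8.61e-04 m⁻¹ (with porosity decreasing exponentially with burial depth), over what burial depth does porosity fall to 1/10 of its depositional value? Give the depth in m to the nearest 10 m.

2670 m

Working in km (1 km = 1000 m; c in km⁻¹ = c in m⁻¹ × 1000):
n/n₀ = 1/10 ⇒ exp(−c·Z) = 1/10 ⇒ Z = ln(10) / c
Z = 2.3026 / 0.861 = 2.674 km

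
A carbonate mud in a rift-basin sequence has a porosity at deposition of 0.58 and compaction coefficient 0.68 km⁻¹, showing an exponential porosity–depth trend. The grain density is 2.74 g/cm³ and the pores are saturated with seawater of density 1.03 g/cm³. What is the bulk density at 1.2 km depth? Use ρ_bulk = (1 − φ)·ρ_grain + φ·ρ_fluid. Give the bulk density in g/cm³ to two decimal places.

2.30 g/cm³

Porosity at depth: n = 0.58·exp(−0.68×1.2) = 0.58×0.4422 = 0.2565
Bulk density: ρ_b = (1−n)ρ_g + n·ρ_f = 0.7435×2.74 + 0.2565×1.03
       = 2.037 + 0.264 = 2.301 g/cm³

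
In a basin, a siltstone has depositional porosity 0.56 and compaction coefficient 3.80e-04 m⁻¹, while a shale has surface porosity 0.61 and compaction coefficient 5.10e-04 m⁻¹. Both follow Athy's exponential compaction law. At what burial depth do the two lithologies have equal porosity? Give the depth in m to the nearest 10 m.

660 m

Working in km (1 km = 1000 m; β in km⁻¹ = β in m⁻¹ × 1000):
Set n₀ₐ e^(−βₐd) = n₀ᵦ e^(−βᵦd) ⇒ ln(n₀ₐ/n₀ᵦ) = (βₐ − βᵦ)·d
d = ln(0.56/0.61) / (0.38 − 0.51) = -0.0855 / -0.13 = 0.658 km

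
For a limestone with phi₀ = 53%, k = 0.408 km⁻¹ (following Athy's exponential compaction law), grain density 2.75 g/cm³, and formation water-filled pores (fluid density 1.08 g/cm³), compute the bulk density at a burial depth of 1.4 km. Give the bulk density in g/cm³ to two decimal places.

2.25 g/cm³

Porosity at depth: phi = 0.53·exp(−0.408×1.4) = 0.53×0.5648 = 0.2994
Bulk density: ρ_b = (1−phi)ρ_g + phi·ρ_f = 0.7006×2.75 + 0.2994×1.08
       = 1.927 + 0.323 = 2.250 g/cm³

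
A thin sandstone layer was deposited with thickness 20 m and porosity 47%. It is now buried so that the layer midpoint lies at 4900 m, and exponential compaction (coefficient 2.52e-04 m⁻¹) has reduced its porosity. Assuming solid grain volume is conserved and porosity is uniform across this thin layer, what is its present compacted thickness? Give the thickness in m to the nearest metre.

Working in km (1 km = 1000 m; c in km⁻¹ = c in m⁻¹ × 1000):
Porosity at 4.9 km: n = 0.47·exp(−0.252×4.9) = 0.1367
Solid-volume conservation: h(1−n) = h₀(1−n₀) ⇒ h = h₀·(1−n₀)/(1−n)
h = 0.02 × (1 − 0.47)/(1 − 0.1367) = 0.02 × 0.6139 = 0.0123 km

12 m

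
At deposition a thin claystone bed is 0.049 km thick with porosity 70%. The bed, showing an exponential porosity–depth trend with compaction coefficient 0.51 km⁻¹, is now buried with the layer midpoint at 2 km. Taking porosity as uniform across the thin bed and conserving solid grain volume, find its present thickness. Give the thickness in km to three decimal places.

0.020 km

Porosity at 2 km: n = 0.7·exp(−0.51×2) = 0.2524
Solid-volume conservation: h(1−n) = h₀(1−n₀) ⇒ h = h₀·(1−n₀)/(1−n)
h = 0.049 × (1 − 0.7)/(1 − 0.2524) = 0.049 × 0.4013 = 0.0197 km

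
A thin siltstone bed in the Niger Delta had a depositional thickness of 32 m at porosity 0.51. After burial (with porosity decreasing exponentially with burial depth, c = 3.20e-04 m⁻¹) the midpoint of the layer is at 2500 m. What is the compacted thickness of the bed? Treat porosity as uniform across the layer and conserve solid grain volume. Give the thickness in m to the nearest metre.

Working in km (1 km = 1000 m; c in km⁻¹ = c in m⁻¹ × 1000):
Porosity at 2.5 km: φ = 0.51·exp(−0.32×2.5) = 0.2292
Solid-volume conservation: h(1−φ) = h₀(1−φ₀) ⇒ h = h₀·(1−φ₀)/(1−φ)
h = 0.032 × (1 − 0.51)/(1 − 0.2292) = 0.032 × 0.6357 = 0.0203 km

20 m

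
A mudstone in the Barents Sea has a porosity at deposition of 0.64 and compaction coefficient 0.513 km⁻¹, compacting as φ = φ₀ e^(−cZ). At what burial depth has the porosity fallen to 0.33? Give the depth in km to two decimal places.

Invert Athy's law: Z = ln(φ₀/φ) / c
Z = ln(0.64/0.33) / 0.513 = ln(1.939) / 0.513 = 0.6624 / 0.513 = 1.291 km

1.29 km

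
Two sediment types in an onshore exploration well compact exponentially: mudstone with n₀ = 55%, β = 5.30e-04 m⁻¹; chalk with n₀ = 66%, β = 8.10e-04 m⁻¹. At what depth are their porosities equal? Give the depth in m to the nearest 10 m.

Working in km (1 km = 1000 m; β in km⁻¹ = β in m⁻¹ × 1000):
Set n₀ₐ e^(−βₐz) = n₀ᵦ e^(−βᵦz) ⇒ ln(n₀ₐ/n₀ᵦ) = (βₐ − βᵦ)·z
z = ln(0.55/0.66) / (0.53 − 0.81) = -0.1823 / -0.28 = 0.651 km

650 m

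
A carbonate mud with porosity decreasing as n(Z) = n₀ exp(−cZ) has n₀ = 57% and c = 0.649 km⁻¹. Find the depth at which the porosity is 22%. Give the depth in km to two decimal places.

Invert Athy's law: Z = ln(n₀/n) / c
Z = ln(0.57/0.22) / 0.649 = ln(2.591) / 0.649 = 0.9520 / 0.649 = 1.467 km

1.47 km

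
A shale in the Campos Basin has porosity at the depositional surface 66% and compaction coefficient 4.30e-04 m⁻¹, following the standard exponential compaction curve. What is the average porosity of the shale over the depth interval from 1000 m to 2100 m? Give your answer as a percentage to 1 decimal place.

34.2%

Working in km (1 km = 1000 m; c in km⁻¹ = c in m⁻¹ × 1000):
⟨n⟩ = (1/(d₂−d₁)) ∫ n₀ e^(−cd) dd = n₀·(e^(−c·d₁) − e^(−c·d₂)) / (c·(d₂−d₁))
e^(−0.43×1) = 0.6505; e^(−0.43×2.1) = 0.4054
⟨n⟩ = 0.66 × (0.6505 − 0.4054) / (0.43 × 1.1) = 0.66 × 0.5183 = 0.3421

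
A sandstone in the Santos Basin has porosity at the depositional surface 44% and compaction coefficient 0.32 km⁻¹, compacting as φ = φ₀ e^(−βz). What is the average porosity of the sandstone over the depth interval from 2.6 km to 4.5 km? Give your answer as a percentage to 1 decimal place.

14.3%

⟨φ⟩ = (1/(z₂−z₁)) ∫ φ₀ e^(−βz) dz = φ₀·(e^(−β·z₁) − e^(−β·z₂)) / (β·(z₂−z₁))
e^(−0.32×2.6) = 0.4352; e^(−0.32×4.5) = 0.2369
⟨φ⟩ = 0.44 × (0.4352 − 0.2369) / (0.32 × 1.9) = 0.44 × 0.3261 = 0.1435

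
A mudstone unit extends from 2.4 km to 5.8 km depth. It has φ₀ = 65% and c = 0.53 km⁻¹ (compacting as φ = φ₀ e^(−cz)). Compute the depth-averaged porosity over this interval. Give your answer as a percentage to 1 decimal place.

8.4%

⟨φ⟩ = (1/(z₂−z₁)) ∫ φ₀ e^(−cz) dz = φ₀·(e^(−c·z₁) − e^(−c·z₂)) / (c·(z₂−z₁))
e^(−0.53×2.4) = 0.2803; e^(−0.53×5.8) = 0.0462
⟨φ⟩ = 0.65 × (0.2803 − 0.0462) / (0.53 × 3.4) = 0.65 × 0.1299 = 0.0844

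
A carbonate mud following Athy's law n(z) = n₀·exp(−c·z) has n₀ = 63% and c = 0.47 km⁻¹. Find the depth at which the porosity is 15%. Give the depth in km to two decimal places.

3.05 km

Invert Athy's law: z = ln(n₀/n) / c
z = ln(0.63/0.15) / 0.47 = ln(4.2) / 0.47 = 1.4351 / 0.47 = 3.053 km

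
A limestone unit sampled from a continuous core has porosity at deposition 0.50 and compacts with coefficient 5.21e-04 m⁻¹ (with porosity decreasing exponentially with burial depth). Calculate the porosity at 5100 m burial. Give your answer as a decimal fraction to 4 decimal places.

0.0351

Working in km (1 km = 1000 m; β in km⁻¹ = β in m⁻¹ × 1000):
n = n₀·exp(−β·Z) = 0.5 × exp(−0.521 × 5.1) = 0.5 × exp(−2.657)
  = 0.5 × 0.0702 = 0.0351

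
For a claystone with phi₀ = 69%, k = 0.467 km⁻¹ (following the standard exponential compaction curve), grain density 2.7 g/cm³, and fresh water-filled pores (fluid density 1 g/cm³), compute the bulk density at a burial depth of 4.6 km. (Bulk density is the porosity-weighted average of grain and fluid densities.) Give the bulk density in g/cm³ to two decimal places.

Porosity at depth: phi = 0.69·exp(−0.467×4.6) = 0.69×0.1167 = 0.0805
Bulk density: ρ_b = (1−phi)ρ_g + phi·ρ_f = 0.9195×2.7 + 0.0805×1
       = 2.483 + 0.081 = 2.563 g/cm³

2.56 g/cm³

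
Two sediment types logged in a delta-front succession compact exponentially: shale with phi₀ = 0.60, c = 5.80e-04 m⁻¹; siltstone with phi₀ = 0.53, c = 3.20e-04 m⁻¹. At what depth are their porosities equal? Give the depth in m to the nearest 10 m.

Working in km (1 km = 1000 m; c in km⁻¹ = c in m⁻¹ × 1000):
Set phi₀ₐ e^(−cₐZ) = phi₀ᵦ e^(−cᵦZ) ⇒ ln(phi₀ₐ/phi₀ᵦ) = (cₐ − cᵦ)·Z
Z = ln(0.6/0.53) / (0.58 − 0.32) = 0.1241 / 0.26 = 0.477 km

480 m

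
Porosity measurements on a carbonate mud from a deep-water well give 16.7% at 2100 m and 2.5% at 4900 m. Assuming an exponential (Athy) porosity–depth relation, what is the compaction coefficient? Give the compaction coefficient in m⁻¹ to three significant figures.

0.000678 m⁻¹

Working in km (1 km = 1000 m; c in km⁻¹ = c in m⁻¹ × 1000):
Athy: n(Z) = n₀ e^(−cZ) ⇒ n₁/n₂ = e^{c(Z₂−Z₁)} ⇒ c = ln(n₁/n₂)/(Z₂−Z₁)
c = ln(0.167/0.025) / (4.9 − 2.1) = ln(6.68) / 2.8 = 1.8991 / 2.8 = 0.6783 km⁻¹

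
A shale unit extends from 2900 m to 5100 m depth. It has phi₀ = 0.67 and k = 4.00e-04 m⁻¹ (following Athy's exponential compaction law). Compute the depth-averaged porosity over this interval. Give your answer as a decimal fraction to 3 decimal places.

Working in km (1 km = 1000 m; k in km⁻¹ = k in m⁻¹ × 1000):
⟨phi⟩ = (1/(d₂−d₁)) ∫ phi₀ e^(−kd) dd = phi₀·(e^(−k·d₁) − e^(−k·d₂)) / (k·(d₂−d₁))
e^(−0.4×2.9) = 0.3135; e^(−0.4×5.1) = 0.1300
⟨phi⟩ = 0.67 × (0.3135 − 0.1300) / (0.4 × 2.2) = 0.67 × 0.2085 = 0.1397

0.140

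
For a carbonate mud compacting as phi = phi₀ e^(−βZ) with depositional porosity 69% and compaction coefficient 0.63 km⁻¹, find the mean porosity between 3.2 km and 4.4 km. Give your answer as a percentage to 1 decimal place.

6.4%

⟨phi⟩ = (1/(Z₂−Z₁)) ∫ phi₀ e^(−βZ) dZ = phi₀·(e^(−β·Z₁) − e^(−β·Z₂)) / (β·(Z₂−Z₁))
e^(−0.63×3.2) = 0.1332; e^(−0.63×4.4) = 0.0625
⟨phi⟩ = 0.69 × (0.1332 − 0.0625) / (0.63 × 1.2) = 0.69 × 0.0935 = 0.0645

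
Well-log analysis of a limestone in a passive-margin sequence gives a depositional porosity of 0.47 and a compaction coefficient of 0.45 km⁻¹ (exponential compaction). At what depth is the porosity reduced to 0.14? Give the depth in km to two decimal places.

Invert Athy's law: Z = ln(n₀/n) / k
Z = ln(0.47/0.14) / 0.45 = ln(3.357) / 0.45 = 1.2111 / 0.45 = 2.691 km

2.69 km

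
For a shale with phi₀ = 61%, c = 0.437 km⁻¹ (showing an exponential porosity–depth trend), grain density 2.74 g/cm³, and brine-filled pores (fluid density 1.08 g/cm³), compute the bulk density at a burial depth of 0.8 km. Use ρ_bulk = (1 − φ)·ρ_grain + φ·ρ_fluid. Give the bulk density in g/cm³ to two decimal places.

2.03 g/cm³

Porosity at depth: phi = 0.61·exp(−0.437×0.8) = 0.61×0.7050 = 0.4300
Bulk density: ρ_b = (1−phi)ρ_g + phi·ρ_f = 0.5700×2.74 + 0.4300×1.08
       = 1.562 + 0.464 = 2.026 g/cm³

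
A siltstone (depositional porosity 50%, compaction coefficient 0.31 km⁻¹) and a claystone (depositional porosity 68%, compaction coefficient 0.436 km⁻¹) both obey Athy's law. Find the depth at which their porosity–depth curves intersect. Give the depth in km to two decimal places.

2.44 km

Set phi₀ₐ e^(−βₐz) = phi₀ᵦ e^(−βᵦz) ⇒ ln(phi₀ₐ/phi₀ᵦ) = (βₐ − βᵦ)·z
z = ln(0.5/0.68) / (0.31 − 0.436) = -0.3075 / -0.126 = 2.440 km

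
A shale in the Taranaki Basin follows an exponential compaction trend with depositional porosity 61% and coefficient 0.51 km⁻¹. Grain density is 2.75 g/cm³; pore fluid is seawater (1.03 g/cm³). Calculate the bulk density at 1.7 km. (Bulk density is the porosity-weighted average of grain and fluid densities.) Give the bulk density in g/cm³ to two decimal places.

Porosity at depth: φ = 0.61·exp(−0.51×1.7) = 0.61×0.4202 = 0.2563
Bulk density: ρ_b = (1−φ)ρ_g + φ·ρ_f = 0.7437×2.75 + 0.2563×1.03
       = 2.045 + 0.264 = 2.309 g/cm³

2.31 g/cm³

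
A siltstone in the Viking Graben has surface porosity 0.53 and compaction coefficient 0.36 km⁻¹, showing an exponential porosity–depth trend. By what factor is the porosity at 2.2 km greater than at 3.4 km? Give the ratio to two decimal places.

φ(d₁)/φ(d₂) = e^(−k·d₁)/e^(−k·d₂) = e^{k(d₂−d₁)}
= exp(0.36 × 1.2) = exp(0.432) = 1.5403

1.54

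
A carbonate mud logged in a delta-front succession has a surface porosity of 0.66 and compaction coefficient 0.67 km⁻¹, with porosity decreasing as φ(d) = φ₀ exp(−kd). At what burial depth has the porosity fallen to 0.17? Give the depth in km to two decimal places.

Invert Athy's law: d = ln(φ₀/φ) / k
d = ln(0.66/0.17) / 0.67 = ln(3.882) / 0.67 = 1.3564 / 0.67 = 2.025 km

2.02 km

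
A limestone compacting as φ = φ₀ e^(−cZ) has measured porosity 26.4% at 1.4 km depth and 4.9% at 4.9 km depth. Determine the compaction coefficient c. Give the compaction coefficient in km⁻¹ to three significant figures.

0.481 km⁻¹

Athy: φ(Z) = φ₀ e^(−cZ) ⇒ φ₁/φ₂ = e^{c(Z₂−Z₁)} ⇒ c = ln(φ₁/φ₂)/(Z₂−Z₁)
c = ln(0.264/0.049) / (4.9 − 1.4) = ln(5.388) / 3.5 = 1.6841 / 3.5 = 0.4812 km⁻¹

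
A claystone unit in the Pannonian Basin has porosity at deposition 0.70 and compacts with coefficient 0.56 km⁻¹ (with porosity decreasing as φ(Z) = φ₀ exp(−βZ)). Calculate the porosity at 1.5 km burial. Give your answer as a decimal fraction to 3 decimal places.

φ = φ₀·exp(−β·Z) = 0.7 × exp(−0.56 × 1.5) = 0.7 × exp(−0.84)
  = 0.7 × 0.4317 = 0.3022

0.302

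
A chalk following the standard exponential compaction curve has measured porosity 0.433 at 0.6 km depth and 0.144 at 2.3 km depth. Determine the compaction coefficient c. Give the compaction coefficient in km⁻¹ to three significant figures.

0.648 km⁻¹

Athy: phi(z) = phi₀ e^(−cz) ⇒ phi₁/phi₂ = e^{c(z₂−z₁)} ⇒ c = ln(phi₁/phi₂)/(z₂−z₁)
c = ln(0.433/0.144) / (2.3 − 0.6) = ln(3.007) / 1.7 = 1.1009 / 1.7 = 0.6476 km⁻¹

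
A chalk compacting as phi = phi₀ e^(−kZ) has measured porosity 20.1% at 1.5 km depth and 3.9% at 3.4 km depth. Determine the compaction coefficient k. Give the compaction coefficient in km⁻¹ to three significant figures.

Athy: phi(Z) = phi₀ e^(−kZ) ⇒ phi₁/phi₂ = e^{k(Z₂−Z₁)} ⇒ k = ln(phi₁/phi₂)/(Z₂−Z₁)
k = ln(0.201/0.039) / (3.4 − 1.5) = ln(5.154) / 1.9 = 1.6397 / 1.9 = 0.863 km⁻¹

0.863 km⁻¹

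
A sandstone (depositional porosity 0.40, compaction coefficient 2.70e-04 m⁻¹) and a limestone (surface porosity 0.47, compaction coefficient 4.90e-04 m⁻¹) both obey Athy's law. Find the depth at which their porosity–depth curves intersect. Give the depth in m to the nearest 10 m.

730 m

Working in km (1 km = 1000 m; k in km⁻¹ = k in m⁻¹ × 1000):
Set φ₀ₐ e^(−kₐd) = φ₀ᵦ e^(−kᵦd) ⇒ ln(φ₀ₐ/φ₀ᵦ) = (kₐ − kᵦ)·d
d = ln(0.4/0.47) / (0.27 − 0.49) = -0.1613 / -0.22 = 0.733 km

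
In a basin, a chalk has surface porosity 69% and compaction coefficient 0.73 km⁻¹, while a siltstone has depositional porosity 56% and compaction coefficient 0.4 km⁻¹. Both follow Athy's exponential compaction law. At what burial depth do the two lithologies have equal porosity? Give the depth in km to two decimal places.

0.63 km

Set n₀ₐ e^(−kₐZ) = n₀ᵦ e^(−kᵦZ) ⇒ ln(n₀ₐ/n₀ᵦ) = (kₐ − kᵦ)·Z
Z = ln(0.69/0.56) / (0.73 − 0.4) = 0.2088 / 0.33 = 0.633 km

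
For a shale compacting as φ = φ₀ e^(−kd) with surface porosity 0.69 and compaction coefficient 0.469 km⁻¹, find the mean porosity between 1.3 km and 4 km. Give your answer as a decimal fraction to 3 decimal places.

⟨φ⟩ = (1/(d₂−d₁)) ∫ φ₀ e^(−kd) dd = φ₀·(e^(−k·d₁) − e^(−k·d₂)) / (k·(d₂−d₁))
e^(−0.469×1.3) = 0.5435; e^(−0.469×4) = 0.1532
⟨φ⟩ = 0.69 × (0.5435 − 0.1532) / (0.469 × 2.7) = 0.69 × 0.3082 = 0.2127

0.213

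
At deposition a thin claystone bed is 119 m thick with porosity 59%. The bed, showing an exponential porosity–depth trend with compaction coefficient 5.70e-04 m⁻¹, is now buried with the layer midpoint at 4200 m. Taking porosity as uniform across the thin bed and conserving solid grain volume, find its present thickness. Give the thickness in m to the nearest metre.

52 m

Working in km (1 km = 1000 m; k in km⁻¹ = k in m⁻¹ × 1000):
Porosity at 4.2 km: φ = 0.59·exp(−0.57×4.2) = 0.0538
Solid-volume conservation: h(1−φ) = h₀(1−φ₀) ⇒ h = h₀·(1−φ₀)/(1−φ)
h = 0.119 × (1 − 0.59)/(1 − 0.0538) = 0.119 × 0.4333 = 0.0516 km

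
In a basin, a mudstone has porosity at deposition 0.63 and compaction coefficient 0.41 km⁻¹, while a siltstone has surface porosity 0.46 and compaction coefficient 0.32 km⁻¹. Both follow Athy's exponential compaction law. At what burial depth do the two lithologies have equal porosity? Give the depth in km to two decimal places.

Set phi₀ₐ e^(−βₐZ) = phi₀ᵦ e^(−βᵦZ) ⇒ ln(phi₀ₐ/phi₀ᵦ) = (βₐ − βᵦ)·Z
Z = ln(0.63/0.46) / (0.41 − 0.32) = 0.3145 / 0.09 = 3.494 km

3.49 km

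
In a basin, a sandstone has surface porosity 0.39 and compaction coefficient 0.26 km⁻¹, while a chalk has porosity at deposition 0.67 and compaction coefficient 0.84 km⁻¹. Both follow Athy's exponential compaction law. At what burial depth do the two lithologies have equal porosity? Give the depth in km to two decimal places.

Set φ₀ₐ e^(−βₐd) = φ₀ᵦ e^(−βᵦd) ⇒ ln(φ₀ₐ/φ₀ᵦ) = (βₐ − βᵦ)·d
d = ln(0.39/0.67) / (0.26 − 0.84) = -0.5411 / -0.58 = 0.933 km

0.93 km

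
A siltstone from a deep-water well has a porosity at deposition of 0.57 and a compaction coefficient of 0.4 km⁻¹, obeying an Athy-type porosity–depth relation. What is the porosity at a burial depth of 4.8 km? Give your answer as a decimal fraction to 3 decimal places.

phi = phi₀·exp(−c·z) = 0.57 × exp(−0.4 × 4.8) = 0.57 × exp(−1.92)
  = 0.57 × 0.1466 = 0.0836

0.084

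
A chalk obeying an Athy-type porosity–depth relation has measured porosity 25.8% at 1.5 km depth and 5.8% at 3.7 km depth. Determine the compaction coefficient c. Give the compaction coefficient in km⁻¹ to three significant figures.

0.678 km⁻¹

Athy: n(d) = n₀ e^(−cd) ⇒ n₁/n₂ = e^{c(d₂−d₁)} ⇒ c = ln(n₁/n₂)/(d₂−d₁)
c = ln(0.258/0.058) / (3.7 − 1.5) = ln(4.448) / 2.2 = 1.4925 / 2.2 = 0.6784 km⁻¹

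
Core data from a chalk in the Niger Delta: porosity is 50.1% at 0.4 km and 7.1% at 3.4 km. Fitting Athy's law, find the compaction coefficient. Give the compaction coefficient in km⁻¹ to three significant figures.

0.651 km⁻¹

Athy: φ(Z) = φ₀ e^(−kZ) ⇒ φ₁/φ₂ = e^{k(Z₂−Z₁)} ⇒ k = ln(φ₁/φ₂)/(Z₂−Z₁)
k = ln(0.501/0.071) / (3.4 − 0.4) = ln(7.056) / 3 = 1.9539 / 3 = 0.6513 km⁻¹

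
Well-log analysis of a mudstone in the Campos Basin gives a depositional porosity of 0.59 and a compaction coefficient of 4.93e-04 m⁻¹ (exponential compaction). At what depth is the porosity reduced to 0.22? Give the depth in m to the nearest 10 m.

Working in km (1 km = 1000 m; β in km⁻¹ = β in m⁻¹ × 1000):
Invert Athy's law: z = ln(n₀/n) / β
z = ln(0.59/0.22) / 0.493 = ln(2.682) / 0.493 = 0.9865 / 0.493 = 2.001 km

2000 m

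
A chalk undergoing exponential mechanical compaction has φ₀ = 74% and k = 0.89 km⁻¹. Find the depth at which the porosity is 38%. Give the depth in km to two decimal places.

0.75 km

Invert Athy's law: d = ln(φ₀/φ) / k
d = ln(0.74/0.38) / 0.89 = ln(1.947) / 0.89 = 0.6665 / 0.89 = 0.749 km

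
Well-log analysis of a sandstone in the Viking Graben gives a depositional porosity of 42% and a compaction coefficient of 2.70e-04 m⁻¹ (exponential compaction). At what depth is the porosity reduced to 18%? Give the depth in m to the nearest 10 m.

3140 m

Working in km (1 km = 1000 m; β in km⁻¹ = β in m⁻¹ × 1000):
Invert Athy's law: z = ln(n₀/n) / β
z = ln(0.42/0.18) / 0.27 = ln(2.333) / 0.27 = 0.8473 / 0.27 = 3.138 km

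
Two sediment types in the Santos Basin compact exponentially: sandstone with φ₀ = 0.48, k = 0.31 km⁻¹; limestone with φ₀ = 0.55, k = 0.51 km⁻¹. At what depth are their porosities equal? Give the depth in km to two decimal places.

Set φ₀ₐ e^(−kₐd) = φ₀ᵦ e^(−kᵦd) ⇒ ln(φ₀ₐ/φ₀ᵦ) = (kₐ − kᵦ)·d
d = ln(0.48/0.55) / (0.31 − 0.51) = -0.1361 / -0.2 = 0.681 km

0.68 km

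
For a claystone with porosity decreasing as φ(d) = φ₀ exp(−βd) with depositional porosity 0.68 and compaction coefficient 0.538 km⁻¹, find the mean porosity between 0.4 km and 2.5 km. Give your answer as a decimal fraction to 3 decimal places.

0.329

⟨φ⟩ = (1/(d₂−d₁)) ∫ φ₀ e^(−βd) dd = φ₀·(e^(−β·d₁) − e^(−β·d₂)) / (β·(d₂−d₁))
e^(−0.538×0.4) = 0.8064; e^(−0.538×2.5) = 0.2605
⟨φ⟩ = 0.68 × (0.8064 − 0.2605) / (0.538 × 2.1) = 0.68 × 0.4831 = 0.3285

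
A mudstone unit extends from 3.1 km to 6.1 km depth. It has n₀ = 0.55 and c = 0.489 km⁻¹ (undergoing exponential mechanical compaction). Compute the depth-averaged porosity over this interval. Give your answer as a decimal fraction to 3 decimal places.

0.063

⟨n⟩ = (1/(z₂−z₁)) ∫ n₀ e^(−cz) dz = n₀·(e^(−c·z₁) − e^(−c·z₂)) / (c·(z₂−z₁))
e^(−0.489×3.1) = 0.2196; e^(−0.489×6.1) = 0.0506
⟨n⟩ = 0.55 × (0.2196 − 0.0506) / (0.489 × 3) = 0.55 × 0.1152 = 0.0633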